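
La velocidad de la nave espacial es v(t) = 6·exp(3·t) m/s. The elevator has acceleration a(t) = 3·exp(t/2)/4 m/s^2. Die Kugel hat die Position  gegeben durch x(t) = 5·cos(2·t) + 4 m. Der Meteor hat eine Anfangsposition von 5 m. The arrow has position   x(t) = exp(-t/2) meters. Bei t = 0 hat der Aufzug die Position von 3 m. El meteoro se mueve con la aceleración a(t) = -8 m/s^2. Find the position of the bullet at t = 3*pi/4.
We have position x(t) = 5·cos(2·t) + 4. Substituting t = 3*pi/4: x(3*pi/4) = 4.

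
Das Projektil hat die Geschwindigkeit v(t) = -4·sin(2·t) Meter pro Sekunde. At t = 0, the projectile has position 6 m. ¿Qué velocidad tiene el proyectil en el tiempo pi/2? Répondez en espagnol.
Usando v(t) = -4·sin(2·t) y sustituyendo t = pi/2, encontramos v = 0.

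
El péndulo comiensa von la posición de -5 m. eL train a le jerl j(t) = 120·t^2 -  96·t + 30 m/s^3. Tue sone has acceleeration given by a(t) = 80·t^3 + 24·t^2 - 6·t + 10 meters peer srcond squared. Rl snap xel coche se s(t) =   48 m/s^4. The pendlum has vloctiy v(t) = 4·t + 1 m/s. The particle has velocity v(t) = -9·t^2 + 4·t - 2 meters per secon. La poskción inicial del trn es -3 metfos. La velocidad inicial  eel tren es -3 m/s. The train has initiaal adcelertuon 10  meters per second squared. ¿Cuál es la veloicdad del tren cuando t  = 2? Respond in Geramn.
Wir müssen das Integral unserer Gleichung für den Ruck j(t) = 120·t^2 - 96·t + 30 2-mal finden. Die Stammfunktion von dem Ruck ist die Beschleunigung. Mit a(0) = 10 erhalten wir a(t) = 40·t^3 - 48·t^2 + 30·t + 10. Das Integral von der Beschleunigung, mit v(0) = -3, ergibt die Geschwindigkeit: v(t) = 10·t^4 - 16·t^3 + 15·t^2 + 10·t - 3. Wir haben die Geschwindigkeit v(t) = 10·t^4 - 16·t^3 + 15·t^2 + 10·t - 3. Durch Einsetzen von t = 2: v(2) = 109.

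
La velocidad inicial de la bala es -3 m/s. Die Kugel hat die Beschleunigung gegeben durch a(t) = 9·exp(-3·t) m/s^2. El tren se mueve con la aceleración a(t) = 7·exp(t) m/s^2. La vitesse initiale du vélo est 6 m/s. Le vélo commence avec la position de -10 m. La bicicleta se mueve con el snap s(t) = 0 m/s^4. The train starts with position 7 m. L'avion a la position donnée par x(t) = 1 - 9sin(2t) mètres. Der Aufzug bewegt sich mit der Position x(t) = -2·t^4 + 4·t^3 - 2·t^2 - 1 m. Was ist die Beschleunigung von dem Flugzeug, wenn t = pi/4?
Ausgehend von der Position x(t) = 1 - 9·sin(2·t), nehmen wir 2 Ableitungen. Durch Ableiten von der Position erhalten wir die Geschwindigkeit: v(t) = -18·cos(2·t). Die Ableitung von der Geschwindigkeit ergibt die Beschleunigung: a(t) = 36·sin(2·t). Wir haben die Beschleunigung a(t) = 36·sin(2·t). Durch Einsetzen von t = pi/4: a(pi/4) = 36.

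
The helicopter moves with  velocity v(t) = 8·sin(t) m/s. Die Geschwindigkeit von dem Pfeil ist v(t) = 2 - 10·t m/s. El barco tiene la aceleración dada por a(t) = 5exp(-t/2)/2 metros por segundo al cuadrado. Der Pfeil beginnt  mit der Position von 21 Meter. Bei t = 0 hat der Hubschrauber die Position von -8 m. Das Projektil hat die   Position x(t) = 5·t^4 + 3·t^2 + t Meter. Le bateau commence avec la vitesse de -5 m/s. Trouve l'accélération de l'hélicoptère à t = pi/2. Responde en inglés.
Starting from velocity v(t) = 8·sin(t), we take 1 derivative. Differentiating velocity, we get acceleration: a(t) = 8·cos(t). Using a(t) = 8·cos(t) and substituting t = pi/2, we find a = 0.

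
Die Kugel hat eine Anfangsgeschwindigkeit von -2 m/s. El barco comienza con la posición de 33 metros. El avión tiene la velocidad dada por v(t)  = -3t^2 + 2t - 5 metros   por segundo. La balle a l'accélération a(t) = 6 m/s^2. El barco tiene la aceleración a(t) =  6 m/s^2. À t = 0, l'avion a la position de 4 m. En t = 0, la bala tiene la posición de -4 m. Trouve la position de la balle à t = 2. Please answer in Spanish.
Necesitamos integrar nuestra ecuación de la aceleración a(t) = 6 2 veces. Tomando ∫a(t)dt y aplicando v(0) = -2, encontramos v(t) = 6·t - 2. Integrando la velocidad y usando la condición inicial x(0) = -4, obtenemos x(t) = 3·t^2 - 2·t - 4. Usando x(t) = 3·t^2 - 2·t - 4 y sustituyendo t = 2, encontramos x = 4.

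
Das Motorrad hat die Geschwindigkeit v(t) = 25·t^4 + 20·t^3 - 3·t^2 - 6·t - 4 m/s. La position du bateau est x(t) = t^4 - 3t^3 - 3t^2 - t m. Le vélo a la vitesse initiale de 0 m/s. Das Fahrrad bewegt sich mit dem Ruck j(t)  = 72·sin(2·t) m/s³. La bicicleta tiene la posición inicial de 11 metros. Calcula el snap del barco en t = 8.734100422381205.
Debemos derivar nuestra ecuación de la posición x(t) = t^4 - 3·t^3 - 3·t^2 - t 4 veces. Tomando d/dt de x(t), encontramos v(t) = 4·t^3 - 9·t^2 - 6·t - 1. Derivando la velocidad, obtenemos la aceleración: a(t) = 12·t^2 - 18·t - 6. La derivada de la aceleración da la sacudida: j(t) = 24·t - 18. Tomando d/dt de j(t), encontramos s(t) = 24. Usando s(t) = 24 y sustituyendo t = 8.734100422381205, encontramos s = 24.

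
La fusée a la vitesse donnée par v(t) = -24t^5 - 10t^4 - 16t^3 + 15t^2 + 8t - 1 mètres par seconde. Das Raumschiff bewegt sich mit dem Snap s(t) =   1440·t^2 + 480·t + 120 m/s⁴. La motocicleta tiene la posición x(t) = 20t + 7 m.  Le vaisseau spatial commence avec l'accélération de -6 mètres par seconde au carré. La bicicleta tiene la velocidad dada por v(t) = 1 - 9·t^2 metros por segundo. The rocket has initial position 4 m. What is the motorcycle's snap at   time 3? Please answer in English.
Starting from position x(t) = 20·t + 7, we take 4 derivatives. The derivative of position gives velocity: v(t) = 20. The derivative of velocity gives acceleration: a(t) = 0. Differentiating acceleration, we get jerk: j(t) = 0. Taking d/dt of j(t), we find s(t) = 0. From the given snap equation s(t) = 0, we substitute t = 3 to get s = 0.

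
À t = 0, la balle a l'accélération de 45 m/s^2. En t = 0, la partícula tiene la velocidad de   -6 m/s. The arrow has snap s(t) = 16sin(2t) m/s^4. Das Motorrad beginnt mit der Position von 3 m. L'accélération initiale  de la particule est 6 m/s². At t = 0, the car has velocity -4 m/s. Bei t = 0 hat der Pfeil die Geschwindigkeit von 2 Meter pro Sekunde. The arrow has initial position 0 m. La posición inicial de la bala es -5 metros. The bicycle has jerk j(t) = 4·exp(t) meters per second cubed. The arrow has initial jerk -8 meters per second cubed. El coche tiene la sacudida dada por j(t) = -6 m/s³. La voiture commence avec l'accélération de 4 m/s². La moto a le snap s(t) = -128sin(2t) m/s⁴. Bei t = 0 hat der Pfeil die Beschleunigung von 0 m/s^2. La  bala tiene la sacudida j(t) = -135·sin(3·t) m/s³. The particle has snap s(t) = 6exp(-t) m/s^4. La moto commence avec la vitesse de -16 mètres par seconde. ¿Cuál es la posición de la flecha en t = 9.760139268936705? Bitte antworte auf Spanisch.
Debemos encontrar la integral de nuestra ecuación del snap s(t) = 16·sin(2·t) 4 veces. La antiderivada del snap, con j(0) = -8, da la sacudida: j(t) = -8·cos(2·t). Tomando ∫j(t)dt y aplicando a(0) = 0, encontramos a(t) = -4·sin(2·t). La integral de la aceleración, con v(0) = 2, da la velocidad: v(t) = 2·cos(2·t). Tomando ∫v(t)dt y aplicando x(0) = 0, encontramos x(t) = sin(2·t). De la ecuación de la posición x(t) = sin(2·t), sustituimos t = 9.760139268936705 para obtener x = 0.621552227195009.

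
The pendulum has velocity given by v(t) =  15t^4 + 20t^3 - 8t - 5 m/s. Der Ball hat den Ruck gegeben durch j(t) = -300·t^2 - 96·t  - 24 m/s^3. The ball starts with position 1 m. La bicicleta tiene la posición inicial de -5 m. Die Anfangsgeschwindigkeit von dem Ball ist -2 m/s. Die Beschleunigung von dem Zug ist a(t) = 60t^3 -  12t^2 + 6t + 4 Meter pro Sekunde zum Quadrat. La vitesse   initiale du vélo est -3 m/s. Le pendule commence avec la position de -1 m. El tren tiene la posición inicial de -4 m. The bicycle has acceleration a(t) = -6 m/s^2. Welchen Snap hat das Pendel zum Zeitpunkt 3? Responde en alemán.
Ausgehend von der Geschwindigkeit v(t) = 15·t^4 + 20·t^3 - 8·t - 5, nehmen wir 3 Ableitungen. Durch Ableiten von der Geschwindigkeit erhalten wir die Beschleunigung: a(t) = 60·t^3 + 60·t^2 - 8. Durch Ableiten von der Beschleunigung erhalten wir den Ruck: j(t) = 180·t^2 + 120·t. Durch Ableiten von dem Ruck erhalten wir den Snap: s(t) = 360·t + 120. Wir haben den Snap s(t) = 360·t + 120. Durch Einsetzen von t = 3: s(3) = 1200.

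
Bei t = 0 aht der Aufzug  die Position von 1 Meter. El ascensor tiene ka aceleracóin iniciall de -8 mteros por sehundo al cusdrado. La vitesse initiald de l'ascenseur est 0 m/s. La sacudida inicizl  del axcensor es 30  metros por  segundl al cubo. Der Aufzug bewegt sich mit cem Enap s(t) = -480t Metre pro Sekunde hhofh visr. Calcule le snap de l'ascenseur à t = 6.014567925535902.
Nous avons le snap s(t) = -480·t. En substituant t = 6.014567925535902: s(6.014567925535902) = -2886.99260425723.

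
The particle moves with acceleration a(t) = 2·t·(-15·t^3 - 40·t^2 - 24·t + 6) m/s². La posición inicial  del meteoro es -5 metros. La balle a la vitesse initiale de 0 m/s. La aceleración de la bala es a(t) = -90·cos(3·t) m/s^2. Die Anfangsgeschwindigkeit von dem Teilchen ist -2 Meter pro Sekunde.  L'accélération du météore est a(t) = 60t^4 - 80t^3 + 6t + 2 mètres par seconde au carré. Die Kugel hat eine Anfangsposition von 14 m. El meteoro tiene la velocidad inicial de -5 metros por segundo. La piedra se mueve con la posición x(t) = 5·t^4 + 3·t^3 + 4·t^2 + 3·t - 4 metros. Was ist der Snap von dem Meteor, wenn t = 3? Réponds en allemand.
Wir müssen unsere Gleichung für die Beschleunigung a(t) = 60·t^4 - 80·t^3 + 6·t + 2 2-mal ableiten. Die Ableitung von der Beschleunigung ergibt den Ruck: j(t) = 240·t^3 - 240·t^2 + 6. Durch Ableiten von dem Ruck erhalten wir den Snap: s(t) = 720·t^2 - 480·t. Mit s(t) = 720·t^2 - 480·t und Einsetzen von t = 3, finden wir s = 5040.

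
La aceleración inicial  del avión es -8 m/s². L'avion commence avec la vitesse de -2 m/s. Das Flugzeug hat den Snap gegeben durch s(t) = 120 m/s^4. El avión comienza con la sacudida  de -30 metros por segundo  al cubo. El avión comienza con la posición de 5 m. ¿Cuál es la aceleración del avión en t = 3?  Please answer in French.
Pour résoudre ceci, nous devons prendre 2 intégrales de notre équation du snap s(t) = 120. L'intégrale du snap, avec j(0) = -30, donne le jerk: j(t) = 120·t - 30. La primitive du jerk est l'accélération. En utilisant a(0) = -8, nous obtenons a(t) = 60·t^2 - 30·t - 8. De l'équation de l'accélération a(t) = 60·t^2 - 30·t - 8, nous substituons t = 3 pour obtenir a = 442.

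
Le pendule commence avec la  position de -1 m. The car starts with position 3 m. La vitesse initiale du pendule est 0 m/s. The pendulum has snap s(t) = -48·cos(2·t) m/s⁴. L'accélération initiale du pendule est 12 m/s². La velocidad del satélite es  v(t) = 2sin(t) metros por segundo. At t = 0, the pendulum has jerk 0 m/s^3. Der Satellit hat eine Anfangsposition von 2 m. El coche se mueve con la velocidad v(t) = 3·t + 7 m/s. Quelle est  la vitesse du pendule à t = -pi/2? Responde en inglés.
Starting from snap s(t) = -48·cos(2·t), we take 3 integrals. The integral of snap, with j(0) = 0, gives jerk: j(t) = -24·sin(2·t). The antiderivative of jerk is acceleration. Using a(0) = 12, we get a(t) = 12·cos(2·t). Integrating acceleration and using the initial condition v(0) = 0, we get v(t) = 6·sin(2·t). We have velocity v(t) = 6·sin(2·t). Substituting t = -pi/2: v(-pi/2) = 0.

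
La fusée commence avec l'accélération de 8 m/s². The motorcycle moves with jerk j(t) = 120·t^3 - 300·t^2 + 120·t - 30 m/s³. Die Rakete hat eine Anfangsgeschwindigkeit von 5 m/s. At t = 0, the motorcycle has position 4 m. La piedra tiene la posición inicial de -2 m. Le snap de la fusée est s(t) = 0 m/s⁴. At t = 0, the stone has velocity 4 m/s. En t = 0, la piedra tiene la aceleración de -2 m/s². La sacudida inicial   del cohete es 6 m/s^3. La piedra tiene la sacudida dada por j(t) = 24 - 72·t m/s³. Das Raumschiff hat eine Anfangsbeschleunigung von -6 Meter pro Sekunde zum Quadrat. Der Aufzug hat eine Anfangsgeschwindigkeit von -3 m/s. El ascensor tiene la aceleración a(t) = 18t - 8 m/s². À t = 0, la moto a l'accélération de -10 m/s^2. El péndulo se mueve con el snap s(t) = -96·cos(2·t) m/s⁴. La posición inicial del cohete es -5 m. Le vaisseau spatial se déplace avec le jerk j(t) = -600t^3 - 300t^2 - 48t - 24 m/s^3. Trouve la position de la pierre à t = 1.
Pour résoudre ceci, nous devons prendre 3 intégrales de notre équation du jerk j(t) = 24 - 72·t. En intégrant le jerk et en utilisant la condition initiale a(0) = -2, nous obtenons a(t) = -36·t^2 + 24·t - 2. La primitive de l'accélération est la vitesse. En utilisant v(0) = 4, nous obtenons v(t) = -12·t^3 + 12·t^2 - 2·t + 4. En intégrant la vitesse et en utilisant la condition initiale x(0) = -2, nous obtenons x(t) = -3·t^4 + 4·t^3 - t^2 + 4·t - 2. Nous avons la position x(t) = -3·t^4 + 4·t^3 - t^2 + 4·t - 2. En substituant t = 1: x(1) = 2.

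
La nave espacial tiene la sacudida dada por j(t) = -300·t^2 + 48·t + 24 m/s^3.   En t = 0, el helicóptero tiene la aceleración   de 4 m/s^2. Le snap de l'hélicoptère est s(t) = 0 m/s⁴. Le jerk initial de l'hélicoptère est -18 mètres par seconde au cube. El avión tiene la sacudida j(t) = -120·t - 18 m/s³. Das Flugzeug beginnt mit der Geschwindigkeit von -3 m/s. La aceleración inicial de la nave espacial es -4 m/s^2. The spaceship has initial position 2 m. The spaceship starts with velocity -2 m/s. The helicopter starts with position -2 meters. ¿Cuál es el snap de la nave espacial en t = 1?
Para resolver esto, necesitamos tomar 1 derivada de nuestra ecuación de la sacudida j(t) = -300·t^2 + 48·t + 24. Derivando la sacudida, obtenemos el snap: s(t) = 48 - 600·t. Tenemos el snap s(t) = 48 - 600·t. Sustituyendo t = 1: s(1) = -552.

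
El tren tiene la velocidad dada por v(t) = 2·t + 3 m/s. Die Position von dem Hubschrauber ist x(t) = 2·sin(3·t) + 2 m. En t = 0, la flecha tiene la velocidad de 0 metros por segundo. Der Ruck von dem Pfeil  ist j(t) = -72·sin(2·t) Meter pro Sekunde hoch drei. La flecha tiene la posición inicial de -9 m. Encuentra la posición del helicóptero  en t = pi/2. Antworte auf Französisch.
Nous avons la position x(t) = 2·sin(3·t) + 2. En substituant t = pi/2: x(pi/2) = 0.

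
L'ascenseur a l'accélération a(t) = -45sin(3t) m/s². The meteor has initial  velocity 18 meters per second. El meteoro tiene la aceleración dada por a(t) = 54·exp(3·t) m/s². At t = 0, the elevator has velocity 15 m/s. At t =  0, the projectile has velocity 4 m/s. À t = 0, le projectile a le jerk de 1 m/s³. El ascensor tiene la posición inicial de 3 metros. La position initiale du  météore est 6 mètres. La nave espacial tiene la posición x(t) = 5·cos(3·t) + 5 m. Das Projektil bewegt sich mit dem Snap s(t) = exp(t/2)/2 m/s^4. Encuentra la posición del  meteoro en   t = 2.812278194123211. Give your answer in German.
Um dies zu lösen, müssen wir 2 Stammfunktionen unserer Gleichung für die Beschleunigung a(t) = 54·exp(3·t) finden. Das Integral von der Beschleunigung ist die Geschwindigkeit. Mit v(0) = 18 erhalten wir v(t) = 18·exp(3·t). Durch Integration von der Geschwindigkeit und Verwendung der Anfangsbedingung x(0) = 6, erhalten wir x(t) = 6·exp(3·t). Mit x(t) = 6·exp(3·t) und Einsetzen von t = 2.812278194123211, finden wir x = 27683.5610358974.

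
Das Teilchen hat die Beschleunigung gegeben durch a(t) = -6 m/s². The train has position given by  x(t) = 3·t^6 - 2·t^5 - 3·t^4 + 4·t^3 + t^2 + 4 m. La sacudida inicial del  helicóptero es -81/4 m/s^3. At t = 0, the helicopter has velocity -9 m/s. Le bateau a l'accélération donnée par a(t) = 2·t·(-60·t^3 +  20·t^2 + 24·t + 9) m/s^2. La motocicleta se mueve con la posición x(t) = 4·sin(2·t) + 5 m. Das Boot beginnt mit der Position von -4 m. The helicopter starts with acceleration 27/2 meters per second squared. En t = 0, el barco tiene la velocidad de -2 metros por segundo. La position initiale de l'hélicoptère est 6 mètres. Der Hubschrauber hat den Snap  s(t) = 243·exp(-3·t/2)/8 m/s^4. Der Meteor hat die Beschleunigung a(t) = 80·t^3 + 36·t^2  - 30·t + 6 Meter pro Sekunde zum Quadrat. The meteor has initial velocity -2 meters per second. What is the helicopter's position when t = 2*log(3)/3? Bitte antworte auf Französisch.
Pour résoudre ceci, nous devons prendre 4 intégrales de notre équation du snap s(t) = 243·exp(-3·t/2)/8. La primitive du snap, avec j(0) = -81/4, donne le jerk: j(t) = -81·exp(-3·t/2)/4. En prenant ∫j(t)dt et en appliquant a(0) = 27/2, nous trouvons a(t) = 27·exp(-3·t/2)/2. En prenant ∫a(t)dt et en appliquant v(0) = -9, nous trouvons v(t) = -9·exp(-3·t/2). La primitive de la vitesse est la position. En utilisant x(0) = 6, nous obtenons x(t) = 6·exp(-3·t/2). De l'équation de la position x(t) = 6·exp(-3·t/2), nous substituons t = 2*log(3)/3 pour obtenir x = 2.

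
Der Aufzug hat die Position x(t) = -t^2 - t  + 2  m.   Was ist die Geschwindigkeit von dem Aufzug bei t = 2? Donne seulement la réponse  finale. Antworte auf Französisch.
v(2) = -5.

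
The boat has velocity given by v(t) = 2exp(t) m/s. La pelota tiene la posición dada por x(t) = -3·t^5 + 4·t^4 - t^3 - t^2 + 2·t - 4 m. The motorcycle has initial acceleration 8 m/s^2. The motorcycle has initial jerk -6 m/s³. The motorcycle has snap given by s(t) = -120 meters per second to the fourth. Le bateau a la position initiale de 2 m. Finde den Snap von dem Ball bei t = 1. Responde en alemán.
Ausgehend von der Position x(t) = -3·t^5 + 4·t^4 - t^3 - t^2 + 2·t - 4, nehmen wir 4 Ableitungen. Durch Ableiten von der Position erhalten wir die Geschwindigkeit: v(t) = -15·t^4 + 16·t^3 - 3·t^2 - 2·t + 2. Die Ableitung von der Geschwindigkeit ergibt die Beschleunigung: a(t) = -60·t^3 + 48·t^2 - 6·t - 2. Mit d/dt von a(t) finden wir j(t) = -180·t^2 + 96·t - 6. Die Ableitung von dem Ruck ergibt den Snap: s(t) = 96 - 360·t. Aus der Gleichung für den Snap s(t) = 96 - 360·t, setzen wir t = 1 ein und erhalten s = -264.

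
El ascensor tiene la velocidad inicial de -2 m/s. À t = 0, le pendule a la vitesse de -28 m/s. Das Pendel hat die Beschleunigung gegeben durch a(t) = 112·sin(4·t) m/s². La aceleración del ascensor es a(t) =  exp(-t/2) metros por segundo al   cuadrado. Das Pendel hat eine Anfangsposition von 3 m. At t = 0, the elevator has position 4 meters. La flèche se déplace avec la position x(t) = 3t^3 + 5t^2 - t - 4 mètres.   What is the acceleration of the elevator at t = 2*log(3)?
We have acceleration a(t) = exp(-t/2). Substituting t = 2*log(3): a(2*log(3)) = 1/3.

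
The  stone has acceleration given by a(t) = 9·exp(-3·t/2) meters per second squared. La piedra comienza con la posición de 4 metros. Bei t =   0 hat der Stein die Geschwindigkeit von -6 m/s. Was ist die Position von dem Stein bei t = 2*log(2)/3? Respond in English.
We need to integrate our acceleration equation a(t) = 9·exp(-3·t/2) 2 times. The antiderivative of acceleration, with v(0) = -6, gives velocity: v(t) = -6·exp(-3·t/2). Finding the integral of v(t) and using x(0) = 4: x(t) = 4·exp(-3·t/2). Using x(t) = 4·exp(-3·t/2) and substituting t = 2*log(2)/3, we find x = 2.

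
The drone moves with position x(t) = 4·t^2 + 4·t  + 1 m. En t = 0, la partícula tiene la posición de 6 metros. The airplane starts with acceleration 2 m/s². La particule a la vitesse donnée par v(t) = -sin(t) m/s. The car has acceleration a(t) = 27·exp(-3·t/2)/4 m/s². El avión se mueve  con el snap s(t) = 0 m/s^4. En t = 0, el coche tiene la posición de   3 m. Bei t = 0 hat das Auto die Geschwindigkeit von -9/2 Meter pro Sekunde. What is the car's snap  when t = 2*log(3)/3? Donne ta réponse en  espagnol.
Para resolver esto, necesitamos tomar 2 derivadas de nuestra ecuación de la aceleración a(t) = 27·exp(-3·t/2)/4. La derivada de la aceleración da la sacudida: j(t) = -81·exp(-3·t/2)/8. La derivada de la sacudida da el snap: s(t) = 243·exp(-3·t/2)/16. Tenemos el snap s(t) = 243·exp(-3·t/2)/16. Sustituyendo t = 2*log(3)/3: s(2*log(3)/3) = 81/16.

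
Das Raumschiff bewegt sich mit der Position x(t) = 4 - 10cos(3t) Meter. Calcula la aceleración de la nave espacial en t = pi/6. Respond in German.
Wir müssen unsere Gleichung für die Position x(t) = 4 - 10·cos(3·t) 2-mal ableiten. Durch Ableiten von der Position erhalten wir die Geschwindigkeit: v(t) = 30·sin(3·t). Mit d/dt von v(t) finden wir a(t) = 90·cos(3·t). Wir haben die Beschleunigung a(t) = 90·cos(3·t). Durch Einsetzen von t = pi/6: a(pi/6) = 0.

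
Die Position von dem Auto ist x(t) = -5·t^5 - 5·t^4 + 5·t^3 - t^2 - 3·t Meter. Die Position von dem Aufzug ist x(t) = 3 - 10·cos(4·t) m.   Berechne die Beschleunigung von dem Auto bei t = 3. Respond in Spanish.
Para resolver esto, necesitamos tomar 2 derivadas de nuestra ecuación de la posición x(t) = -5·t^5 - 5·t^4 + 5·t^3 - t^2 - 3·t. Derivando la posición, obtenemos la velocidad: v(t) = -25·t^4 - 20·t^3 + 15·t^2 - 2·t - 3. La derivada de la velocidad da la aceleración: a(t) = -100·t^3 - 60·t^2 + 30·t - 2. Usando a(t) = -100·t^3 - 60·t^2 + 30·t - 2 y sustituyendo t = 3, encontramos a = -3152.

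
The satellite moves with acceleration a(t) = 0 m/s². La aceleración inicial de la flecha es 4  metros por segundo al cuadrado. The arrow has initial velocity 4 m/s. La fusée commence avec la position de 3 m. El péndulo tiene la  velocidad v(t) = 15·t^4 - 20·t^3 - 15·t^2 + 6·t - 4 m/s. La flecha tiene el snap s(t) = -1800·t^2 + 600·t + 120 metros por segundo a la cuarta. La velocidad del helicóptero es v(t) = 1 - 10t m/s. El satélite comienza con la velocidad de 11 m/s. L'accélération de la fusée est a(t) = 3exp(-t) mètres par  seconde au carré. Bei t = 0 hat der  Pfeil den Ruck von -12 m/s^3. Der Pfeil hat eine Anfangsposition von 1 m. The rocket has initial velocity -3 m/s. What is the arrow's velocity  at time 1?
We must find the antiderivative of our snap equation s(t) = -1800·t^2 + 600·t + 120 3 times. The integral of snap is jerk. Using j(0) = -12, we get j(t) = -600·t^3 + 300·t^2 + 120·t - 12. Integrating jerk and using the initial condition a(0) = 4, we get a(t) = -150·t^4 + 100·t^3 + 60·t^2 - 12·t + 4. Taking ∫a(t)dt and applying v(0) = 4, we find v(t) = -30·t^5 + 25·t^4 + 20·t^3 - 6·t^2 + 4·t + 4. From the given velocity equation v(t) = -30·t^5 + 25·t^4 + 20·t^3 - 6·t^2 + 4·t + 4, we substitute t = 1 to get v = 17.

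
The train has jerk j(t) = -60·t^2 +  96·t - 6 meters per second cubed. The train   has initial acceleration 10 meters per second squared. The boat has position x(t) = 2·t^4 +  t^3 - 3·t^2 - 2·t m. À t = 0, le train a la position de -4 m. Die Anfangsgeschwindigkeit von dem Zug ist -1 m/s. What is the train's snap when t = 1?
We must differentiate our jerk equation j(t) = -60·t^2 + 96·t - 6 1 time. Differentiating jerk, we get snap: s(t) = 96 - 120·t. We have snap s(t) = 96 - 120·t. Substituting t = 1: s(1) = -24.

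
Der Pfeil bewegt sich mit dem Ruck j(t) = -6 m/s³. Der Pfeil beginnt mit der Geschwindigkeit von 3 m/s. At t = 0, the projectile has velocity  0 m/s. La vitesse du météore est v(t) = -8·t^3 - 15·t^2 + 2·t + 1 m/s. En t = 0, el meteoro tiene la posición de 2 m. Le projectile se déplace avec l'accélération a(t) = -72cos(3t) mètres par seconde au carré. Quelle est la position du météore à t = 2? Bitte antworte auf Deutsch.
Ausgehend von der Geschwindigkeit v(t) = -8·t^3 - 15·t^2 + 2·t + 1, nehmen wir 1 Stammfunktion. Das Integral von der Geschwindigkeit ist die Position. Mit x(0) = 2 erhalten wir x(t) = -2·t^4 - 5·t^3 + t^2 + t + 2. Aus der Gleichung für die Position x(t) = -2·t^4 - 5·t^3 + t^2 + t + 2, setzen wir t = 2 ein und erhalten x = -64.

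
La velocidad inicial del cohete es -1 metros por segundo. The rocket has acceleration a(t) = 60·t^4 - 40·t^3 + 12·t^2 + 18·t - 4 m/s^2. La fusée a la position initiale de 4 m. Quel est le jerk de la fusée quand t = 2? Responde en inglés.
We must differentiate our acceleration equation a(t) = 60·t^4 - 40·t^3 + 12·t^2 + 18·t - 4 1 time. Taking d/dt of a(t), we find j(t) = 240·t^3 - 120·t^2 + 24·t + 18. We have jerk j(t) = 240·t^3 - 120·t^2 + 24·t + 18. Substituting t = 2: j(2) = 1506.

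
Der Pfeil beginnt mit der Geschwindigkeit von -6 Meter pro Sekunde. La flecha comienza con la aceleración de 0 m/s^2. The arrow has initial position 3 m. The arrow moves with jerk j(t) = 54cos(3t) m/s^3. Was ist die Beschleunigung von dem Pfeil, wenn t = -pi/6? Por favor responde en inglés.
We must find the integral of our jerk equation j(t) = 54·cos(3·t) 1 time. The antiderivative of jerk is acceleration. Using a(0) = 0, we get a(t) = 18·sin(3·t). We have acceleration a(t) = 18·sin(3·t). Substituting t = -pi/6: a(-pi/6) = -18.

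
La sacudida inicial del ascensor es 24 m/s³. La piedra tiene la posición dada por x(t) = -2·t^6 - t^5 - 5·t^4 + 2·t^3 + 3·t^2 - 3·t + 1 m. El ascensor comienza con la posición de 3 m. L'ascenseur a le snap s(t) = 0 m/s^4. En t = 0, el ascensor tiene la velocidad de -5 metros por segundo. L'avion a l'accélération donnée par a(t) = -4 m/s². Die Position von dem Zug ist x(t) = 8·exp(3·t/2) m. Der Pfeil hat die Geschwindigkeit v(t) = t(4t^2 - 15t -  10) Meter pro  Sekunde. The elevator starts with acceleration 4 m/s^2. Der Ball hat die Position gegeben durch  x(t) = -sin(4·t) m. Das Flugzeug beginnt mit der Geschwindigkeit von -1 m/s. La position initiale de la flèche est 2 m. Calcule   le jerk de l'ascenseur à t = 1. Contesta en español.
Necesitamos integrar nuestra ecuación del snap s(t) = 0 1 vez. La antiderivada del snap es la sacudida. Usando j(0) = 24, obtenemos j(t) = 24. De la ecuación de la sacudida j(t) = 24, sustituimos t = 1 para obtener j = 24.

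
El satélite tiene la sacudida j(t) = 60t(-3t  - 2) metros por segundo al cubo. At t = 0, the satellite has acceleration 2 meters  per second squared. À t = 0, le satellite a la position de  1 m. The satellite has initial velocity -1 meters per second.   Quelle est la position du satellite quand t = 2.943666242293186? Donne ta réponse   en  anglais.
To find the answer, we compute 3 integrals of j(t) = 60·t·(-3·t - 2). Taking ∫j(t)dt and applying a(0) = 2, we find a(t) = -60·t^3 - 60·t^2 + 2. The antiderivative of acceleration, with v(0) = -1, gives velocity: v(t) = -15·t^4 - 20·t^3 + 2·t - 1. Finding the antiderivative of v(t) and using x(0) = 1: x(t) = -3·t^5 - 5·t^4 + t^2 - t + 1. From the given position equation x(t) = -3·t^5 - 5·t^4 + t^2 - t + 1, we substitute t = 2.943666242293186 to get x = -1031.78162834392.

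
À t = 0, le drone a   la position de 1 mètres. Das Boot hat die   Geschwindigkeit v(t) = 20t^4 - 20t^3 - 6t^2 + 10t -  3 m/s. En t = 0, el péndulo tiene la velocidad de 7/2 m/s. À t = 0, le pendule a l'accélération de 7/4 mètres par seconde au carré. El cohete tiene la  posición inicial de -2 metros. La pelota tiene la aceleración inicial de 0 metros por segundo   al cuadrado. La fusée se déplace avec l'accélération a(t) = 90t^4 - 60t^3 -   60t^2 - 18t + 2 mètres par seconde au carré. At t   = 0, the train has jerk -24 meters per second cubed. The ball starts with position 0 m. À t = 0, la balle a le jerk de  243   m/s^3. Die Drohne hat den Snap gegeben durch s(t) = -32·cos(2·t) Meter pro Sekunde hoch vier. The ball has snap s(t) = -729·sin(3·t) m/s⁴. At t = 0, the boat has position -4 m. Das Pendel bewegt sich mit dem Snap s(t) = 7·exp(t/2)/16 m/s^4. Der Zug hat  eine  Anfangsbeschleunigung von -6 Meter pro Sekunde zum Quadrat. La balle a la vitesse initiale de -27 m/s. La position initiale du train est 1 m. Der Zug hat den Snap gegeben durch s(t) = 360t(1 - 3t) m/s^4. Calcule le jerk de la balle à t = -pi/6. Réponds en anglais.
To find the answer, we compute 1 integral of s(t) = -729·sin(3·t). The integral of snap is jerk. Using j(0) = 243, we get j(t) = 243·cos(3·t). We have jerk j(t) = 243·cos(3·t). Substituting t = -pi/6: j(-pi/6) = 0.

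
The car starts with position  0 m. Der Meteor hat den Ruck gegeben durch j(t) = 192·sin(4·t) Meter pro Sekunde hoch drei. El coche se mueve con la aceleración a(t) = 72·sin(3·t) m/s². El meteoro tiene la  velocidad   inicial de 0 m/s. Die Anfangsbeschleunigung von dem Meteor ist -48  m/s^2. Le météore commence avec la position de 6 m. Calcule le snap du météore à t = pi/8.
Nous devons dériver notre équation du jerk j(t) = 192·sin(4·t) 1 fois. La dérivée du jerk donne le snap: s(t) = 768·cos(4·t). En utilisant s(t) = 768·cos(4·t) et en substituant t = pi/8, nous trouvons s = 0.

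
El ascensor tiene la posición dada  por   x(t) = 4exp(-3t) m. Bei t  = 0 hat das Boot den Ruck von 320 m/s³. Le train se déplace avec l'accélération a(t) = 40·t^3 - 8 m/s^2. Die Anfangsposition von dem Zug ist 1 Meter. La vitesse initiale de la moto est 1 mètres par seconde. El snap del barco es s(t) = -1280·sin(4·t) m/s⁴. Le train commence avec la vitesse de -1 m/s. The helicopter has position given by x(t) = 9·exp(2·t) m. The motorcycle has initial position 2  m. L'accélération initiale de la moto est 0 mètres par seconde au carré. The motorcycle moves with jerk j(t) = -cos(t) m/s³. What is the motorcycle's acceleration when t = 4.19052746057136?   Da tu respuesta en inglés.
To find the answer, we compute 1 integral of j(t) = -cos(t). Finding the integral of j(t) and using a(0) = 0: a(t) = -sin(t). Using a(t) = -sin(t) and substituting t = 4.19052746057136, we find a = 0.866892724383021.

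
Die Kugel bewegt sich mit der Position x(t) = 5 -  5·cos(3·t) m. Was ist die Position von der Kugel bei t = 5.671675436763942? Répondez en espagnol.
Usando x(t) = 5 - 5·cos(3·t) y sustituyendo t = 5.671675436763942, encontramos x = 6.30343280337371.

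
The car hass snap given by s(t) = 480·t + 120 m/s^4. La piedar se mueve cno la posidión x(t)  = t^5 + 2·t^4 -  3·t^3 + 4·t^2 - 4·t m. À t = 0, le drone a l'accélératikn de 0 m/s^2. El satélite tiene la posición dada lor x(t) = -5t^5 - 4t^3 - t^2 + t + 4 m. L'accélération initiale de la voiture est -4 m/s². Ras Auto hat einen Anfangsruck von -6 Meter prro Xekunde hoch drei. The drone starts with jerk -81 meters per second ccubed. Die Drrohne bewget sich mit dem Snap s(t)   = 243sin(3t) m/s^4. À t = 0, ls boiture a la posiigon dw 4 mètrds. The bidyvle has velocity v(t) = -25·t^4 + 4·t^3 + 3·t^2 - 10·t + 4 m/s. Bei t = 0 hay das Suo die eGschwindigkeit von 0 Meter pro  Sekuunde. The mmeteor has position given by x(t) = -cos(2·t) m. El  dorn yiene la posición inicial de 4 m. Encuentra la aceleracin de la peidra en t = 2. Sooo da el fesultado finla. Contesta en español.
En t = 2, a = 228.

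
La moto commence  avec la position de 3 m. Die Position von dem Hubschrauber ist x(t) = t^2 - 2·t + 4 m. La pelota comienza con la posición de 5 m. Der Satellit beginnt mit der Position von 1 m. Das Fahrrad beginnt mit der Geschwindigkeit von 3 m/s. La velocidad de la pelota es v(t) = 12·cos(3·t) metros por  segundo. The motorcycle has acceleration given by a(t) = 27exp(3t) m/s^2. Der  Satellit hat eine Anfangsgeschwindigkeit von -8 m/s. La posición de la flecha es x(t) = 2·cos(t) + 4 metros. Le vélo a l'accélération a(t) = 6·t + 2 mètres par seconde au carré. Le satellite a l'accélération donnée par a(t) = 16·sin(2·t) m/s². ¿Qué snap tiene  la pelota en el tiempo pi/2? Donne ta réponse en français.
Nous devons dériver notre équation de la vitesse v(t) = 12·cos(3·t) 3 fois. En dérivant la vitesse, nous obtenons l'accélération: a(t) = -36·sin(3·t). En dérivant l'accélération, nous obtenons le jerk: j(t) = -108·cos(3·t). En dérivant le jerk, nous obtenons le snap: s(t) = 324·sin(3·t). Nous avons le snap s(t) = 324·sin(3·t). En substituant t = pi/2: s(pi/2) = -324.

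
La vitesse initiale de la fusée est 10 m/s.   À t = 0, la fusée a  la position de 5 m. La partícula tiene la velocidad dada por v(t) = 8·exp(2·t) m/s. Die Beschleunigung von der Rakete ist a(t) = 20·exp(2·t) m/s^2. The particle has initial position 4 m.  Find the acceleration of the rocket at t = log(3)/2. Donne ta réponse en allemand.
Mit a(t) = 20·exp(2·t) und Einsetzen von t = log(3)/2, finden wir a = 60.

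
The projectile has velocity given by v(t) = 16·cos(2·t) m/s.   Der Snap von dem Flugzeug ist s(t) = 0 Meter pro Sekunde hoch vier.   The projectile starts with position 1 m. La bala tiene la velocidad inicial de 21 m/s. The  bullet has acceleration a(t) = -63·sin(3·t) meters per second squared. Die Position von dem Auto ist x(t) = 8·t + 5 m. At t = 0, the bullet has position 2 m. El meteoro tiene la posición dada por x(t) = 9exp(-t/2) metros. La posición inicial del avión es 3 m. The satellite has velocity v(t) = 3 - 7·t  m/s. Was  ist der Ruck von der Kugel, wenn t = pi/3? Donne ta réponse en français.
Nous devons dériver notre équation de l'accélération a(t) = -63·sin(3·t) 1 fois. La dérivée de l'accélération donne le jerk: j(t) = -189·cos(3·t). Nous avons le jerk j(t) = -189·cos(3·t). En substituant t = pi/3: j(pi/3) = 189.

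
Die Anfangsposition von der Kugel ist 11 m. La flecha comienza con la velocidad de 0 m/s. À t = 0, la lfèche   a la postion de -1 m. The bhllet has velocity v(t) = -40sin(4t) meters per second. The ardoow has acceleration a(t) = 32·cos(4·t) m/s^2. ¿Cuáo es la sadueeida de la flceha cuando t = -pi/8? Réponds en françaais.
En partant de l'accélération a(t) = 32·cos(4·t), nous prenons 1 dérivée. En prenant d/dt de a(t), nous trouvons j(t) = -128·sin(4·t). Nous avons le jerk j(t) = -128·sin(4·t). En substituant t = -pi/8: j(-pi/8) = 128.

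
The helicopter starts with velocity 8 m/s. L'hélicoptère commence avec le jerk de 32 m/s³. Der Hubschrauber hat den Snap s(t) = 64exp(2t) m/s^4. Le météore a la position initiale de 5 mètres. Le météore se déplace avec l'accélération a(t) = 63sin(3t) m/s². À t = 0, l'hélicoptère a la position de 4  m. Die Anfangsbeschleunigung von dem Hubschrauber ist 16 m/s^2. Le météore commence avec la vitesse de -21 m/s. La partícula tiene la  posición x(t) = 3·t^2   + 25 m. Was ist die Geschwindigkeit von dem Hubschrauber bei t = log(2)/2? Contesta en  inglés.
To find the answer, we compute 3 antiderivatives of s(t) = 64·exp(2·t). Finding the integral of s(t) and using j(0) = 32: j(t) = 32·exp(2·t). Finding the integral of j(t) and using a(0) = 16: a(t) = 16·exp(2·t). Finding the antiderivative of a(t) and using v(0) = 8: v(t) = 8·exp(2·t). We have velocity v(t) = 8·exp(2·t). Substituting t = log(2)/2: v(log(2)/2) = 16.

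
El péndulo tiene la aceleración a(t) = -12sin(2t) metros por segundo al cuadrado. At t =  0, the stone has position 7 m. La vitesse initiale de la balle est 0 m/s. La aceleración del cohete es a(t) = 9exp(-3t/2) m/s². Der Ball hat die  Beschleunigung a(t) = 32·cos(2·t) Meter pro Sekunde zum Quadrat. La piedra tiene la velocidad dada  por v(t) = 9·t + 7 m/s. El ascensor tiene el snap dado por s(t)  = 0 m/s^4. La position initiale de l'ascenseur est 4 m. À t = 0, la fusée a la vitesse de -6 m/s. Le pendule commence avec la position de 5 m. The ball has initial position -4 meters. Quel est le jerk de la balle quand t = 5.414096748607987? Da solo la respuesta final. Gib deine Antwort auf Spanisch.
La respuesta es 63.1055686248273.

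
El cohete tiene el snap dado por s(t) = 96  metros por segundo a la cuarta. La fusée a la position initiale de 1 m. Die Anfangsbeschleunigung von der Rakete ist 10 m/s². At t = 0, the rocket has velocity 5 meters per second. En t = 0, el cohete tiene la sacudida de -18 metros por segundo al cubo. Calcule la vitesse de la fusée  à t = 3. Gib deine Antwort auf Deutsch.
Ausgehend von dem Snap s(t) = 96, nehmen wir 3 Integrale. Mit ∫s(t)dt und Anwendung von j(0) = -18, finden wir j(t) = 96·t - 18. Durch Integration von dem Ruck und Verwendung der Anfangsbedingung a(0) = 10, erhalten wir a(t) = 48·t^2 - 18·t + 10. Die Stammfunktion von der Beschleunigung, mit v(0) = 5, ergibt die Geschwindigkeit: v(t) = 16·t^3 - 9·t^2 + 10·t + 5. Mit v(t) = 16·t^3 - 9·t^2 + 10·t + 5 und Einsetzen von t = 3, finden wir v = 386.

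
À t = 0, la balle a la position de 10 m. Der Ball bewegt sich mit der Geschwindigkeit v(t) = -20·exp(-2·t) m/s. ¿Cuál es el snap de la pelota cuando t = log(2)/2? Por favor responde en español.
Debemos derivar nuestra ecuación de la velocidad v(t) = -20·exp(-2·t) 3 veces. Tomando d/dt de v(t), encontramos a(t) = 40·exp(-2·t). Tomando d/dt de a(t), encontramos j(t) = -80·exp(-2·t). Derivando la sacudida, obtenemos el snap: s(t) = 160·exp(-2·t). Tenemos el snap s(t) = 160·exp(-2·t). Sustituyendo t = log(2)/2: s(log(2)/2) = 80.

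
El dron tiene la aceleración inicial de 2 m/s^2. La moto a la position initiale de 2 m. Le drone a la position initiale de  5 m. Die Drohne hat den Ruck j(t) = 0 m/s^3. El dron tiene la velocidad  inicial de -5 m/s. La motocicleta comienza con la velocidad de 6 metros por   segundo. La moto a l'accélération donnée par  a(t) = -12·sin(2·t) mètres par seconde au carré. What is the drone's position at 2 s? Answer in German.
Um dies zu lösen, müssen wir 3 Integrale unserer Gleichung für den Ruck j(t) = 0 finden. Durch Integration von dem Ruck und Verwendung der Anfangsbedingung a(0) = 2, erhalten wir a(t) = 2. Die Stammfunktion von der Beschleunigung ist die Geschwindigkeit. Mit v(0) = -5 erhalten wir v(t) = 2·t - 5. Die Stammfunktion von der Geschwindigkeit ist die Position. Mit x(0) = 5 erhalten wir x(t) = t^2 - 5·t + 5. Wir haben die Position x(t) = t^2 - 5·t + 5. Durch Einsetzen von t = 2: x(2) = -1.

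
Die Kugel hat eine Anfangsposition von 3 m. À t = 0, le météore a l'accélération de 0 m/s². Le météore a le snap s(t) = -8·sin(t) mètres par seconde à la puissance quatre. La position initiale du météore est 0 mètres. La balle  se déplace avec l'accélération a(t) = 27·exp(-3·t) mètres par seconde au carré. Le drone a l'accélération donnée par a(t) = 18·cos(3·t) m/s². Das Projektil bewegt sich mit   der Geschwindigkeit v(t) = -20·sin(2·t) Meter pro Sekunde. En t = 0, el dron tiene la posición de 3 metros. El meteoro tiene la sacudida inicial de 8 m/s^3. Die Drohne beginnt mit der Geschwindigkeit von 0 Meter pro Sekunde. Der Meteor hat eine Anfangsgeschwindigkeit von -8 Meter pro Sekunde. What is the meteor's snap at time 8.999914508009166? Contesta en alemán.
Mit s(t) = -8·sin(t) und Einsetzen von t = 8.999914508009166, finden wir s = -3.29757102460478.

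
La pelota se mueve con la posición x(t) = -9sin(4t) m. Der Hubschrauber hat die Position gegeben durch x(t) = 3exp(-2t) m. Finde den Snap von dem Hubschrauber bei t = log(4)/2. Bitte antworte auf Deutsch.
Ausgehend von der Position x(t) = 3·exp(-2·t), nehmen wir 4 Ableitungen. Durch Ableiten von der Position erhalten wir die Geschwindigkeit: v(t) = -6·exp(-2·t). Durch Ableiten von der Geschwindigkeit erhalten wir die Beschleunigung: a(t) = 12·exp(-2·t). Die Ableitung von der Beschleunigung ergibt den Ruck: j(t) = -24·exp(-2·t). Durch Ableiten von dem Ruck erhalten wir den Snap: s(t) = 48·exp(-2·t). Aus der Gleichung für den Snap s(t) = 48·exp(-2·t), setzen wir t = log(4)/2 ein und erhalten s = 12.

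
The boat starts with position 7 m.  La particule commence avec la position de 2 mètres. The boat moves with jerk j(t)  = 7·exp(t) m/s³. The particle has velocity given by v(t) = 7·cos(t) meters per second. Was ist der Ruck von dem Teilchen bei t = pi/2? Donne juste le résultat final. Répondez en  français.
La réponse est 0.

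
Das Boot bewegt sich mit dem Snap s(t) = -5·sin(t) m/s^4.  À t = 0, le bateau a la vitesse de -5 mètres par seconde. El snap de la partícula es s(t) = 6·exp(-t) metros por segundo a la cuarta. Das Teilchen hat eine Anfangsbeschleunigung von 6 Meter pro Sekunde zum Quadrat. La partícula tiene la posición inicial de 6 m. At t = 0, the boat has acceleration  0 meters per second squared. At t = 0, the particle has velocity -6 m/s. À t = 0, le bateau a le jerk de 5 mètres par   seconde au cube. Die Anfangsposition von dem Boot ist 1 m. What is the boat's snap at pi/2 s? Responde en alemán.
Wir haben den Snap s(t) = -5·sin(t). Durch Einsetzen von t = pi/2: s(pi/2) = -5.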